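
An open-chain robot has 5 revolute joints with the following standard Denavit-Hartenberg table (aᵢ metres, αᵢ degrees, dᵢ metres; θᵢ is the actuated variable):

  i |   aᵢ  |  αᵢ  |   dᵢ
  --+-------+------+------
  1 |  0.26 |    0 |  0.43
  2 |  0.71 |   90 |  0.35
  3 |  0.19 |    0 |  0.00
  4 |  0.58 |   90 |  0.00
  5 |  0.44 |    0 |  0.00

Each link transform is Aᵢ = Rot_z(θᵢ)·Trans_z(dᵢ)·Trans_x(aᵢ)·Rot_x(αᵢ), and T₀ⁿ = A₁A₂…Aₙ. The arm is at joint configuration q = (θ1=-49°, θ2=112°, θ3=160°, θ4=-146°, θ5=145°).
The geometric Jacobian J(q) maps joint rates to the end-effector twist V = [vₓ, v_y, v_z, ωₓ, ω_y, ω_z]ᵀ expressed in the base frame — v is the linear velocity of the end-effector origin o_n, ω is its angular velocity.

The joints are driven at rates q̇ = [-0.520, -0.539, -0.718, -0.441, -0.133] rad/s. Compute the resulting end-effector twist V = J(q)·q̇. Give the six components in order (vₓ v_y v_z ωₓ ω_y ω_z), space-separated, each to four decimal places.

0.5858 -0.5811 -0.1106 -1.0473 0.4975 -0.9300

o_n = [0.7334, 0.3526, 0.8981]
J₁: ẑ×o_n = [-0.3526, 0.7334, 0.0000], ω = ẑ
J2: z=[0.0000, 0.0000, 1.0000] o=[0.1706, -0.1962, 0.4300] → [-0.5488, 0.5629, 0.0000, 0.0000, 0.0000, 1.0000]
J3: z=[0.8910, -0.4540, 0.0000] o=[0.4929, 0.4364, 0.7800] → [-0.0536, -0.1052, 0.0345, 0.8910, -0.4540, 0.0000]
J4: z=[0.8910, -0.4540, 0.0000] o=[0.4119, 0.2773, 0.8450] → [-0.0241, -0.0473, 0.2131, 0.8910, -0.4540, 0.0000]
J5: z=[0.1098, 0.2156, -0.9703] o=[0.6673, 0.7787, 0.9853] → [-0.4323, -0.0546, -0.0611, 0.1098, 0.2156, -0.9703]
V = J·q̇ = [0.5858, -0.5811, -0.1106, -1.0473, 0.4975, -0.9300]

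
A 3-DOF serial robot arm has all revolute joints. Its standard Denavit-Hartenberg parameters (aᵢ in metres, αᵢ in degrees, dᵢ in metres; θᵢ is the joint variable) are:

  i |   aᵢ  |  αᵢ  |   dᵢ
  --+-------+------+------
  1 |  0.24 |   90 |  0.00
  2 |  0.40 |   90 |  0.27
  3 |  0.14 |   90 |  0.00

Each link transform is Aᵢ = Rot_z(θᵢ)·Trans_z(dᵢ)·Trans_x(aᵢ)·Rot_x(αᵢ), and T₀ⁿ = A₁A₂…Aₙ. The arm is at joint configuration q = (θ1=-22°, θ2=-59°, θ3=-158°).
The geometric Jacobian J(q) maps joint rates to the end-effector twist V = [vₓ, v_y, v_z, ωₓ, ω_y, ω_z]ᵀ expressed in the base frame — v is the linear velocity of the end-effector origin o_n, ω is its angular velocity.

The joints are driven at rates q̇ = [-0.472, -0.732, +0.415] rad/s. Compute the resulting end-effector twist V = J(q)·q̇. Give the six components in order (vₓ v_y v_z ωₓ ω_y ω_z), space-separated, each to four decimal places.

o_n = [0.2701, -0.3437, -0.2316]
J₁: ẑ×o_n = [0.3437, 0.2701, -0.0000], ω = ẑ
J2: z=[-0.3746, -0.9272, 0.0000] o=[0.2225, -0.0899, 0.0000] → [0.2147, -0.0868, 0.1392, -0.3746, -0.9272, 0.0000]
J3: z=[-0.7948, 0.3211, -0.5150] o=[0.3124, -0.4174, -0.3429] → [0.0737, 0.1102, -0.0450, -0.7948, 0.3211, -0.5150]
V = J·q̇ = [-0.2889, -0.0182, -0.1205, -0.0556, 0.8120, -0.6857]

-0.2889 -0.0182 -0.1205 -0.0556 0.8120 -0.6857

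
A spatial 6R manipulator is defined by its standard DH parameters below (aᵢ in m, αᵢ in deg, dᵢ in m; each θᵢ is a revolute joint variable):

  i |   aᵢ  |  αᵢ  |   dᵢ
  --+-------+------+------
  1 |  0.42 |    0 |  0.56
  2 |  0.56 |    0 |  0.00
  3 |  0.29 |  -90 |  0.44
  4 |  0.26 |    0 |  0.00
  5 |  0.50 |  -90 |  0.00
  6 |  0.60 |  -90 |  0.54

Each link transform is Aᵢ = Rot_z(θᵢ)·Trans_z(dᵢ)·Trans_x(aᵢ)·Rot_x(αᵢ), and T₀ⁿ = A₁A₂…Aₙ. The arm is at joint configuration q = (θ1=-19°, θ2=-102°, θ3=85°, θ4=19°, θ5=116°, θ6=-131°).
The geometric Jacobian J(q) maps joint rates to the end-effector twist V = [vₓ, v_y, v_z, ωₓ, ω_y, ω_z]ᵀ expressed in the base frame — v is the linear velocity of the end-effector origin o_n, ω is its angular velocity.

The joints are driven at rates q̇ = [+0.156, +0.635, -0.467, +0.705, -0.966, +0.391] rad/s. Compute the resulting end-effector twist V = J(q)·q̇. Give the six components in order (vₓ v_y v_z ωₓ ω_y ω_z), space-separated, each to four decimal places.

o_n = [0.4386, -0.2967, 1.2220]
J₁: ẑ×o_n = [0.2967, 0.4386, -0.0000], ω = ẑ
J2: z=[0.0000, 0.0000, 1.0000] o=[0.3971, -0.1367, 0.5600] → [0.1600, 0.0415, -0.0000, 0.0000, 0.0000, 1.0000]
J3: z=[0.0000, 0.0000, 1.0000] o=[0.1087, -0.6168, 0.5600] → [-0.3200, 0.3299, 0.0000, 0.0000, 0.0000, 1.0000]
J4: z=[0.5878, 0.8090, 0.0000] o=[0.3433, -0.7872, 1.0000] → [0.1796, -0.1305, 0.2112, 0.5878, 0.8090, 0.0000]
J5: z=[0.5878, 0.8090, 0.0000] o=[0.5422, -0.9317, 0.9154] → [0.2481, -0.1802, 0.4570, 0.5878, 0.8090, 0.0000]
J6: z=[-0.5721, 0.4156, 0.7071] o=[0.2562, -0.7239, 0.5618] → [-0.0277, 0.5067, -0.3202, -0.5721, 0.4156, 0.7071]
V = J·q̇ = [0.1735, 0.2209, -0.4178, -0.3771, -0.0486, 0.6005]

0.1735 0.2209 -0.4178 -0.3771 -0.0486 0.6005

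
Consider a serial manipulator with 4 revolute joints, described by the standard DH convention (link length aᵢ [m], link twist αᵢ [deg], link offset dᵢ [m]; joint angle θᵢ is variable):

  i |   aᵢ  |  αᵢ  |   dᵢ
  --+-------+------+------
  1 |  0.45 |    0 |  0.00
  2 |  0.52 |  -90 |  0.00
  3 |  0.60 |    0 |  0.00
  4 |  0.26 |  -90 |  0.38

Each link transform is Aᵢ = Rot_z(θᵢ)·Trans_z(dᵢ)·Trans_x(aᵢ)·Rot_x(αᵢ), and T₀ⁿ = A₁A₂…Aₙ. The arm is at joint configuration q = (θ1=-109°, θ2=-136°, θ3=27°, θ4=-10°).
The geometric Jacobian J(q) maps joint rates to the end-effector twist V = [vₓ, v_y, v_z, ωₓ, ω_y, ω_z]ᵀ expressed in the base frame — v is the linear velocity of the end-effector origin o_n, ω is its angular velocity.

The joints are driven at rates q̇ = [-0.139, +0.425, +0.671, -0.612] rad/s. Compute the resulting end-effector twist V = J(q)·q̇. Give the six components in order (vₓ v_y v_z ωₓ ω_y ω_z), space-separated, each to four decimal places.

-0.2719 -0.4054 -0.3734 -0.0535 -0.0249 0.2860

o_n = [-1.0417, 0.5951, -0.3484]
J₁: ẑ×o_n = [-0.5951, -1.0417, 0.0000], ω = ẑ
J2: z=[0.0000, 0.0000, 1.0000] o=[-0.1465, -0.4255, 0.0000] → [-1.0205, -0.8952, 0.0000, 0.0000, 0.0000, 1.0000]
J3: z=[-0.9063, -0.4226, 0.0000] o=[-0.3663, 0.0458, 0.0000] → [0.1472, -0.3158, -0.7832, -0.9063, -0.4226, 0.0000]
J4: z=[-0.9063, -0.4226, 0.0000] o=[-0.5922, 0.5303, -0.2724] → [0.0321, -0.0689, -0.2486, -0.9063, -0.4226, 0.0000]
V = J·q̇ = [-0.2719, -0.4054, -0.3734, -0.0535, -0.0249, 0.2860]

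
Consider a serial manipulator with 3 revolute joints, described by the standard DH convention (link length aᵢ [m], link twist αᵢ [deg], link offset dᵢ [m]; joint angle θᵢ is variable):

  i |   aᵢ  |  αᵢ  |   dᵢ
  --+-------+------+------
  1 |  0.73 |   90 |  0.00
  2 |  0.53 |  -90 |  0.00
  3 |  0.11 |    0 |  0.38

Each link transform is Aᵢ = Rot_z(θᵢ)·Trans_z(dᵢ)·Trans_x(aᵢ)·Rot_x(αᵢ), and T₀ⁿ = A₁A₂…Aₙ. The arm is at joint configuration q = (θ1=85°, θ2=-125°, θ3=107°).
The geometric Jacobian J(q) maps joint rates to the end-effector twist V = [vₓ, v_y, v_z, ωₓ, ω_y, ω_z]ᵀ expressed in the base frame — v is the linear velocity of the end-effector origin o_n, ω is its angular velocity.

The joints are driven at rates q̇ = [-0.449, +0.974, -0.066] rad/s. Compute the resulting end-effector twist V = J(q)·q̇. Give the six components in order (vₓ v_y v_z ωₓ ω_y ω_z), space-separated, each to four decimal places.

o_n = [-0.0389, 0.7620, -0.6258]
J₁: ẑ×o_n = [-0.7620, -0.0389, 0.0000], ω = ẑ
J2: z=[0.9962, -0.0872, 0.0000] o=[0.0636, 0.7272, 0.0000] → [0.0545, 0.6234, 0.0257, 0.9962, -0.0872, 0.0000]
J3: z=[0.0714, 0.8160, -0.5736] o=[0.0371, 0.4244, -0.4342] → [0.0373, 0.0573, 0.0862, 0.0714, 0.8160, -0.5736]
V = J·q̇ = [0.3928, 0.6209, 0.0194, 0.9656, -0.1387, -0.4111]

0.3928 0.6209 0.0194 0.9656 -0.1387 -0.4111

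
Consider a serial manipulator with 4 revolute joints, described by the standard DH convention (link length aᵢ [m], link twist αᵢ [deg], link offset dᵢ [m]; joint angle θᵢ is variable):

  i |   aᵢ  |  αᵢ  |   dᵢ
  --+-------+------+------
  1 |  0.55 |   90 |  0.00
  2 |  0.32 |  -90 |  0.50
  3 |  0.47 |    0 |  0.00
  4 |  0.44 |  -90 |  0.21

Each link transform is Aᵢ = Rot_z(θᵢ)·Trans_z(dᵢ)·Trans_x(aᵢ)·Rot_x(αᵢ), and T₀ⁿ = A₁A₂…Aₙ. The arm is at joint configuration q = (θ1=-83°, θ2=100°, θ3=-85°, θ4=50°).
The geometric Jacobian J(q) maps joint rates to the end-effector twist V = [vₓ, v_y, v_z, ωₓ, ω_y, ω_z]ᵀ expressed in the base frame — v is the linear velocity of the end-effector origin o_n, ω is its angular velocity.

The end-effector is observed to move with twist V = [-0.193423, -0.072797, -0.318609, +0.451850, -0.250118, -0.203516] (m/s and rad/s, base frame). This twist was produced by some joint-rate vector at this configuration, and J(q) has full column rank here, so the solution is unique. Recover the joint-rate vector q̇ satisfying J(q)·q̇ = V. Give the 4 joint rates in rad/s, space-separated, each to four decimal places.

o_n = [-1.1849, -0.3650, 0.6740]
J₁: ẑ×o_n = [0.3650, -1.1849, 0.0000], ω = ẑ
J2: z=[-0.9925, -0.1219, 0.0000] o=[0.0670, -0.5459, 0.0000] → [-0.0821, 0.6689, -0.3321, -0.9925, -0.1219, 0.0000]
J3: z=[-0.1200, 0.9775, -0.1736] o=[-0.4360, -0.5517, 0.3151] → [0.3831, 0.1731, 0.7096, -0.1200, 0.9775, -0.1736]
J4: z=[-0.1200, 0.9775, -0.1736] o=[-0.9016, -0.6017, 0.3555] → [0.3524, 0.0874, 0.2485, -0.1200, 0.9775, -0.1736]
q̇ = J⁺·V = [-0.2570, -0.4180, -0.8260, 0.5180]

-0.2570 -0.4180 -0.8260 0.5180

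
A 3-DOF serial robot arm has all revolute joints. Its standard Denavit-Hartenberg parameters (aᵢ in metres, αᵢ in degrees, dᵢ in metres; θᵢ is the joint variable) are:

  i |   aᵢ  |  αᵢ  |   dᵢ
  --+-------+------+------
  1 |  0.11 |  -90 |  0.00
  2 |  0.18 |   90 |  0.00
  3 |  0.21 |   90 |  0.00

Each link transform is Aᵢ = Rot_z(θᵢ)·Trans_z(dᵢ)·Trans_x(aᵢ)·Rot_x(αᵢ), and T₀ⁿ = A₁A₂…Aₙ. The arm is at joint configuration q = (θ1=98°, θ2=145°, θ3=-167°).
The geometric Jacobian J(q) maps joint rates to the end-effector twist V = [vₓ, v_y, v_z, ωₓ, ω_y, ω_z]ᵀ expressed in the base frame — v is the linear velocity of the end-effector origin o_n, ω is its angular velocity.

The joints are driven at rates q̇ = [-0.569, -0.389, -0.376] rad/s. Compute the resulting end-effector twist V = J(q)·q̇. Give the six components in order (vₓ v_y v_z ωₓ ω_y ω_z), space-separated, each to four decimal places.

o_n = [0.0287, 0.1355, 0.0141]
J₁: ẑ×o_n = [-0.1355, 0.0287, 0.0000], ω = ẑ
J2: z=[-0.9903, -0.1392, 0.0000] o=[-0.0153, 0.1089, 0.0000] → [-0.0020, 0.0140, -0.0202, -0.9903, -0.1392, 0.0000]
J3: z=[-0.0798, 0.5680, -0.8192] o=[0.0052, -0.0371, -0.1032] → [0.2080, -0.0098, -0.0271, -0.0798, 0.5680, -0.8192]
V = J·q̇ = [-0.0004, -0.0180, 0.0180, 0.4152, -0.1594, -0.2610]

-0.0004 -0.0180 0.0180 0.4152 -0.1594 -0.2610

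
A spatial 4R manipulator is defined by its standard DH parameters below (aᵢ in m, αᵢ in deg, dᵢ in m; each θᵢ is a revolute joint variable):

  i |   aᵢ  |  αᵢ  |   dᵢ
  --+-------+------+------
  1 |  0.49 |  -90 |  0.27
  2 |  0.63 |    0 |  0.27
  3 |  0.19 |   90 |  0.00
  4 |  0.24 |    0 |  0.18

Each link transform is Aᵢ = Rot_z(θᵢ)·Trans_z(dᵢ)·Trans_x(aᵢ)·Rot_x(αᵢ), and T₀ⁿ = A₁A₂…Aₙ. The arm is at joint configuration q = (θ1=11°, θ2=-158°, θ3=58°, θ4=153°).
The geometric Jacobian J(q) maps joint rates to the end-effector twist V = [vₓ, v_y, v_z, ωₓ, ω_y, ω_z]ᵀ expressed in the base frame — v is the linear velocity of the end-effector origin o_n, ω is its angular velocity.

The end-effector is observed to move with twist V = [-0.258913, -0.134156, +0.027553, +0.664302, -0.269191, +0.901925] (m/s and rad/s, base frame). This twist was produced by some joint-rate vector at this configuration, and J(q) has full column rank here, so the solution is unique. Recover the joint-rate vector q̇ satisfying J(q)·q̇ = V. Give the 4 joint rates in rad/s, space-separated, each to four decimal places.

0.7960 0.0510 -0.4420 -0.6100

o_n = [-0.3346, 0.3210, 0.4513]
J₁: ẑ×o_n = [-0.3210, -0.3346, 0.0000], ω = ẑ
J2: z=[-0.1908, 0.9816, 0.0000] o=[0.4810, 0.0935, 0.2700] → [0.1779, 0.0346, 0.7573, -0.1908, 0.9816, 0.0000]
J3: z=[-0.1908, 0.9816, 0.0000] o=[-0.1439, 0.2471, 0.5060] → [-0.0537, -0.0104, 0.1731, -0.1908, 0.9816, 0.0000]
J4: z=[-0.9667, -0.1879, -0.1736] o=[-0.1763, 0.2408, 0.6931] → [0.0594, -0.2063, -0.1073, -0.9667, -0.1879, -0.1736]
q̇ = J⁺·V = [0.7960, 0.0510, -0.4420, -0.6100]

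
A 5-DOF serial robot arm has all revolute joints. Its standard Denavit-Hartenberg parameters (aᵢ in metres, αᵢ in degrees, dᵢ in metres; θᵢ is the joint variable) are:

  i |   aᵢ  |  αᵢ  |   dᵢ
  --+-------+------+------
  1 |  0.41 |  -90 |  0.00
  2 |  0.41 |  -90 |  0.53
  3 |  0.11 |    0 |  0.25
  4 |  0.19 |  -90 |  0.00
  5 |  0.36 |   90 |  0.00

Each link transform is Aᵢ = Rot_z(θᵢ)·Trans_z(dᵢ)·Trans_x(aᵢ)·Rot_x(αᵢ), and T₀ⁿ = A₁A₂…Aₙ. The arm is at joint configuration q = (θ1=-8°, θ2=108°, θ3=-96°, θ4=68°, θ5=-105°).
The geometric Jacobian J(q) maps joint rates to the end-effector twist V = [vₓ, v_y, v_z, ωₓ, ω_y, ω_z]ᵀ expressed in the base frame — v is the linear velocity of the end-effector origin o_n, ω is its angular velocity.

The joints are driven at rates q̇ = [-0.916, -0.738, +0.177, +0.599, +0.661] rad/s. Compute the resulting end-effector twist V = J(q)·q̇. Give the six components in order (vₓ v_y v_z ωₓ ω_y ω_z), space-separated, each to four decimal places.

0.7311 0.2262 -0.7559 -1.0097 -1.1927 -0.9713

o_n = [-0.2097, 0.7211, -0.2756]
J₁: ẑ×o_n = [-0.7211, -0.2097, 0.0000], ω = ẑ
J2: z=[0.1392, 0.9903, 0.0000] o=[0.4060, -0.0571, 0.0000] → [-0.2729, 0.0384, 0.7180, 0.1392, 0.9903, 0.0000]
J3: z=[-0.9418, 0.1324, 0.3090] o=[0.3543, 0.4854, -0.3899] → [-0.0577, -0.0666, -0.1473, -0.9418, 0.1324, 0.3090]
J4: z=[-0.9418, 0.1324, 0.3090] o=[0.1376, 0.6263, -0.3017] → [-0.0258, -0.0827, -0.0432, -0.9418, 0.1324, 0.3090]
J5: z=[-0.2665, -0.8542, -0.4465] o=[0.0987, 0.7219, -0.4613] → [-0.1590, 0.1872, -0.2632, -0.2665, -0.8542, -0.4465]
V = J·q̇ = [0.7311, 0.2262, -0.7559, -1.0097, -1.1927, -0.9713]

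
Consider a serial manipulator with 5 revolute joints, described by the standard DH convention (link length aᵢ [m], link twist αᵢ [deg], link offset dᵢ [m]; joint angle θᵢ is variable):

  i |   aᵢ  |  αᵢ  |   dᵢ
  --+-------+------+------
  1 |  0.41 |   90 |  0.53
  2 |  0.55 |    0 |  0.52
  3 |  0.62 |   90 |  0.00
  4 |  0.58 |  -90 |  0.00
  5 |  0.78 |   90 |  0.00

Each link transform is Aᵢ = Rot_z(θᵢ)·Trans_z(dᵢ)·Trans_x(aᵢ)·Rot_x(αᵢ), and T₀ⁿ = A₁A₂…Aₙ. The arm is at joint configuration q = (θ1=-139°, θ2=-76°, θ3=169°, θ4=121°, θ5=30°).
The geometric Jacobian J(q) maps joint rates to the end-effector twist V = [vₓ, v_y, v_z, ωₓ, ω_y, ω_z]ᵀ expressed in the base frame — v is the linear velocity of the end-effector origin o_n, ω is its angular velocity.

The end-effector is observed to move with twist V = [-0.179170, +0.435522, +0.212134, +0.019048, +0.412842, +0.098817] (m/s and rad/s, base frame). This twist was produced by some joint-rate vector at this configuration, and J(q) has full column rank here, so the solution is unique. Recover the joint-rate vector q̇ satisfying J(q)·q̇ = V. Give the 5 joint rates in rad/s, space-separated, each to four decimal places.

o_n = [-1.1642, 1.1030, -0.0507]
J₁: ẑ×o_n = [-1.1030, -1.1642, 0.0000], ω = ẑ
J2: z=[-0.6561, 0.7547, 0.0000] o=[-0.3094, -0.2690, 0.5300] → [-0.4382, -0.3810, -0.2550, -0.6561, 0.7547, 0.0000]
J3: z=[-0.6561, 0.7547, 0.0000] o=[-0.7510, 0.0362, -0.0037] → [-0.0355, -0.0308, -0.3881, -0.6561, 0.7547, 0.0000]
J4: z=[-0.7537, -0.6552, 0.0523] o=[-0.7265, 0.0575, 0.6155] → [0.3817, -0.5250, -1.0747, -0.7537, -0.6552, 0.0523]
J5: z=[0.3040, -0.4181, -0.8560] o=[-1.0645, 0.4224, 0.3172] → [0.7364, 0.1972, 0.1652, 0.3040, -0.4181, -0.8560]
q̇ = J⁺·V = [-0.4330, 0.2250, -0.2540, -0.2570, -0.6370]

-0.4330 0.2250 -0.2540 -0.2570 -0.6370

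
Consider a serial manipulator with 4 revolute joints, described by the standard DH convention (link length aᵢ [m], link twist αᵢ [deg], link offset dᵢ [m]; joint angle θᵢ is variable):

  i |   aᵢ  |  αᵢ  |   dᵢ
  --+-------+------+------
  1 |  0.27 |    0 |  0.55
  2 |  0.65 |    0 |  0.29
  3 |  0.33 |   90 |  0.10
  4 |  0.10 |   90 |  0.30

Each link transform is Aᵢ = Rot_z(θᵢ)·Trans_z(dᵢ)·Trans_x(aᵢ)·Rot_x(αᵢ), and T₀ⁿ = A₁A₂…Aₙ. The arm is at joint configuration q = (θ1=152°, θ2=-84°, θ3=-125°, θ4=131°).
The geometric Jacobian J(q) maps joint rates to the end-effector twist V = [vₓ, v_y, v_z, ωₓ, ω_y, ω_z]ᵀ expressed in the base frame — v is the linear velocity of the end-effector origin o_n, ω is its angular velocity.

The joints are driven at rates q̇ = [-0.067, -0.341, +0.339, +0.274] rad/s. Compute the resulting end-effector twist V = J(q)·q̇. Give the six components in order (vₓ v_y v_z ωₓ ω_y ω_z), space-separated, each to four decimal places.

0.2165 -0.0586 -0.0180 -0.2298 -0.1492 -0.0690

o_n = [-0.1025, 0.3443, 1.0155]
J₁: ẑ×o_n = [-0.3443, -0.1025, 0.0000], ω = ẑ
J2: z=[0.0000, 0.0000, 1.0000] o=[-0.2384, 0.1268, 0.5500] → [-0.2175, 0.1359, 0.0000, 0.0000, 0.0000, 1.0000]
J3: z=[0.0000, 0.0000, 1.0000] o=[0.0051, 0.7294, 0.8400] → [0.3851, -0.1076, 0.0000, 0.0000, 0.0000, 1.0000]
J4: z=[-0.8387, -0.5446, 0.0000] o=[0.1848, 0.4527, 0.9400] → [-0.0411, 0.0633, -0.0656, -0.8387, -0.5446, 0.0000]
V = J·q̇ = [0.2165, -0.0586, -0.0180, -0.2298, -0.1492, -0.0690]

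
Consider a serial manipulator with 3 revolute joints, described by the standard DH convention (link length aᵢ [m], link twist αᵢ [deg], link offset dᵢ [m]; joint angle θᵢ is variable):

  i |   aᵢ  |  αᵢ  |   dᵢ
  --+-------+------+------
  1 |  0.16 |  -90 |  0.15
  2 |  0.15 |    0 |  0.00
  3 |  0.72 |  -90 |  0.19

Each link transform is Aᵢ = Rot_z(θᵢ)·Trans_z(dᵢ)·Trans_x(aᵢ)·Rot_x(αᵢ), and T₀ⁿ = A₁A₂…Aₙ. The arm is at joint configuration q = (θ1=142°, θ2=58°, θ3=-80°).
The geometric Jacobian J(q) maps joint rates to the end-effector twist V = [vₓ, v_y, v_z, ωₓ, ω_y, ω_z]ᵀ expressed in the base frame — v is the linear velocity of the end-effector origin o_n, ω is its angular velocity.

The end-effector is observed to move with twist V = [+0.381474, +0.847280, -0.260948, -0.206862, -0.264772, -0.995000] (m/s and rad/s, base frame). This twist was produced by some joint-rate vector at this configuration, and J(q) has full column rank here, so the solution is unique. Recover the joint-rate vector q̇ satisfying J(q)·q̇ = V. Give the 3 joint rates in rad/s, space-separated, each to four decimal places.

-0.9950 0.4610 -0.1250

o_n = [-0.8317, 0.4087, 0.2925]
J₁: ẑ×o_n = [-0.4087, -0.8317, 0.0000], ω = ẑ
J2: z=[-0.6157, -0.7880, 0.0000] o=[-0.1261, 0.0985, 0.1500] → [-0.1123, 0.0877, -0.7471, -0.6157, -0.7880, 0.0000]
J3: z=[-0.6157, -0.7880, 0.0000] o=[-0.1887, 0.1474, 0.0228] → [-0.2125, 0.1661, -0.6676, -0.6157, -0.7880, 0.0000]
q̇ = J⁺·V = [-0.9950, 0.4610, -0.1250]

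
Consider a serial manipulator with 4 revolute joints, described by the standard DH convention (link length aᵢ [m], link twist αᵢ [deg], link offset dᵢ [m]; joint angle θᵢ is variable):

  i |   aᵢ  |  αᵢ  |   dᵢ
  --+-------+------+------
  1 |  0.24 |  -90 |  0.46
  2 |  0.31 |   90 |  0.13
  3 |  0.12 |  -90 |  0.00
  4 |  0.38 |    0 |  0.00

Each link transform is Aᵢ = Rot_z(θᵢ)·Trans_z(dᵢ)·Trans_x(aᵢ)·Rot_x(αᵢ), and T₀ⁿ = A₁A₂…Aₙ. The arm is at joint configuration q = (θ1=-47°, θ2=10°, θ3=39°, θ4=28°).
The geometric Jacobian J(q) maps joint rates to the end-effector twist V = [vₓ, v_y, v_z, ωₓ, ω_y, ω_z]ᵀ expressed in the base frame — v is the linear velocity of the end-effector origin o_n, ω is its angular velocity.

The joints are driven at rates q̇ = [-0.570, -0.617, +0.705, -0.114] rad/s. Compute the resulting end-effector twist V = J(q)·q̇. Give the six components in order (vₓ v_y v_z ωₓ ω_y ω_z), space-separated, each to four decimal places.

o_n = [0.8933, -0.3469, 0.1690]
J₁: ẑ×o_n = [0.3469, 0.8933, -0.0000], ω = ẑ
J2: z=[0.7314, 0.6820, 0.0000] o=[0.1637, -0.1755, 0.4600] → [-0.1985, 0.2128, -0.6229, 0.7314, 0.6820, 0.0000]
J3: z=[0.1184, -0.1270, 0.9848] o=[0.4670, -0.3101, 0.4062] → [0.0664, 0.4479, 0.0498, 0.1184, -0.1270, 0.9848]
J4: z=[0.1457, 0.9833, 0.1093] o=[0.5848, -0.3258, 0.3900] → [-0.2150, 0.0659, -0.3063, 0.1457, 0.9833, 0.1093]
V = J·q̇ = [-0.0040, -0.3322, 0.4544, -0.3844, -0.6224, 0.1118]

-0.0040 -0.3322 0.4544 -0.3844 -0.6224 0.1118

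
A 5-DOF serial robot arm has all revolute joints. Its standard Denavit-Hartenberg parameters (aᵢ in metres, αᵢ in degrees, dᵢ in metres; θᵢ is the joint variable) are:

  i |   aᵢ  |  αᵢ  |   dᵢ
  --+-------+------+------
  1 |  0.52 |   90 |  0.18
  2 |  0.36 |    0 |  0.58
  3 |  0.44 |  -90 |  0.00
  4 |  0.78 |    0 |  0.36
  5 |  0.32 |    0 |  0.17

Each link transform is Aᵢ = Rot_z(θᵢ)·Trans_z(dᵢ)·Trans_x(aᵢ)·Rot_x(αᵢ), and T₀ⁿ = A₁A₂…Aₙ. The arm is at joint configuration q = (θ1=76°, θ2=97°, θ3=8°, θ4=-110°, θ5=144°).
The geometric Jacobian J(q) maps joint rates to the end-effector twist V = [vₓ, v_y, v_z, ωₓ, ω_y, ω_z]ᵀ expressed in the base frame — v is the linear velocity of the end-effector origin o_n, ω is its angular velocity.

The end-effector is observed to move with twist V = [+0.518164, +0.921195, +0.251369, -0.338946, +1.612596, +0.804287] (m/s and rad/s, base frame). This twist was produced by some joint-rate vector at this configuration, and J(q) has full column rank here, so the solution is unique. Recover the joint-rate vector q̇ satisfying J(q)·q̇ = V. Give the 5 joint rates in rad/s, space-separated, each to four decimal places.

0.4070 -0.8090 0.0900 -0.7050 -0.8300

o_n = [1.0642, -0.4192, 0.8237]
J₁: ẑ×o_n = [0.4192, 1.0642, -0.0000], ω = ẑ
J2: z=[0.9703, -0.2419, 0.0000] o=[0.1258, 0.5046, 0.1800] → [-0.1557, -0.6246, -0.6693, 0.9703, -0.2419, 0.0000]
J3: z=[0.9703, -0.2419, 0.0000] o=[0.6780, 0.3217, 0.5373] → [-0.0693, -0.2779, -0.6254, 0.9703, -0.2419, 0.0000]
J4: z=[-0.2337, -0.9372, -0.2588] o=[0.6504, 0.2112, 0.9623] → [-0.0332, -0.1395, 0.5351, -0.2337, -0.9372, -0.2588]
J5: z=[-0.2337, -0.9372, -0.2588] o=[1.2942, -0.2366, 0.6115] → [-0.2462, 0.1091, -0.1728, -0.2337, -0.9372, -0.2588]
q̇ = J⁺·V = [0.4070, -0.8090, 0.0900, -0.7050, -0.8300]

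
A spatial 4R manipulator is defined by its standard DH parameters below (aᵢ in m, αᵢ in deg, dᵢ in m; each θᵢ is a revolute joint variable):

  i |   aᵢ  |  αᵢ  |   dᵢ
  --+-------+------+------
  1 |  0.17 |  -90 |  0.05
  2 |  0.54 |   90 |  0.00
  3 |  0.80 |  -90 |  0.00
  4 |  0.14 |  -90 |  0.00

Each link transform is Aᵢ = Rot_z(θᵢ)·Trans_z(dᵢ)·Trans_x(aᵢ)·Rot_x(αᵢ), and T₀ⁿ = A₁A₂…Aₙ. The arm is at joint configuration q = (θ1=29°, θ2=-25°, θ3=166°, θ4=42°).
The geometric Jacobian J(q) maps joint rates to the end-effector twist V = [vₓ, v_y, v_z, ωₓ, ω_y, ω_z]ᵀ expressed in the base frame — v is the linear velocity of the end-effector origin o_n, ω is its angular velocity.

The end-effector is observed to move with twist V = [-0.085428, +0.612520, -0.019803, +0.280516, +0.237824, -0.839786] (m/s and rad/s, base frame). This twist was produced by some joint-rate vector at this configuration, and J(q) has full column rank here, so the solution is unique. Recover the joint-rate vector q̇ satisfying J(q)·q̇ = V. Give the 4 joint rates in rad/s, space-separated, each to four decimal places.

-0.3360 -0.3850 -0.6090 -0.4710

o_n = [-0.1900, 0.1447, -0.1774]
J₁: ẑ×o_n = [-0.1447, -0.1900, 0.0000], ω = ẑ
J2: z=[-0.4848, 0.8746, 0.0000] o=[0.1487, 0.0824, 0.0500] → [-0.1989, -0.1102, 0.2660, -0.4848, 0.8746, 0.0000]
J3: z=[-0.3696, -0.2049, 0.9063] o=[0.5767, 0.3197, 0.2782] → [0.2519, -0.8633, -0.0924, -0.3696, -0.2049, 0.9063]
J4: z=[0.2786, -0.9549, -0.1022] o=[-0.1324, 0.1479, -0.0498] → [0.1215, 0.0414, -0.0559, 0.2786, -0.9549, -0.1022]
q̇ = J⁺·V = [-0.3360, -0.3850, -0.6090, -0.4710]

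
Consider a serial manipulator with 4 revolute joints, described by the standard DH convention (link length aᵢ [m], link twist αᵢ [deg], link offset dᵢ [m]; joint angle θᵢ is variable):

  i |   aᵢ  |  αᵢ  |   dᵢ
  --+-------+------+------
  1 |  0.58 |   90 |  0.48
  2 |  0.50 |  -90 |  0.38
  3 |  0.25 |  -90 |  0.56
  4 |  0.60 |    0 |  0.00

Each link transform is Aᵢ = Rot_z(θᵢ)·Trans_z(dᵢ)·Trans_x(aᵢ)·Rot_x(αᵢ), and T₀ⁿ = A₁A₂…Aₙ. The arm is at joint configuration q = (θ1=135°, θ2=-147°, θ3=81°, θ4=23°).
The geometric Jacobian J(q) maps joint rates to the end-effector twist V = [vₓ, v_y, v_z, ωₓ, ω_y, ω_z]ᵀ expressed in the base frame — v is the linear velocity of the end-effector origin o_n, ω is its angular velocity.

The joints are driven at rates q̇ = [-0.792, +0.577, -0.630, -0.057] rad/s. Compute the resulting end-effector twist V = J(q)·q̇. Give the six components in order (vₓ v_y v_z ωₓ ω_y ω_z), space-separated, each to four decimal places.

-0.0193 0.3731 -0.4998 0.6903 0.1383 -0.2943

o_n = [-0.4562, -0.1271, -0.1337]
J₁: ẑ×o_n = [0.1271, -0.4562, 0.0000], ω = ẑ
J2: z=[0.7071, 0.7071, 0.0000] o=[-0.4101, 0.4101, 0.4800] → [-0.4340, 0.4340, -0.3473, 0.7071, 0.7071, 0.0000]
J3: z=[-0.3851, 0.3851, -0.8387] o=[0.1551, 0.3823, 0.2077] → [-0.5587, 0.3812, 0.4316, -0.3851, 0.3851, -0.8387]
J4: z=[-0.6963, 0.4751, 0.5379] o=[-0.2120, 0.4002, -0.2833] → [0.3547, -0.0272, 0.4832, -0.6963, 0.4751, 0.5379]
V = J·q̇ = [-0.0193, 0.3731, -0.4998, 0.6903, 0.1383, -0.2943]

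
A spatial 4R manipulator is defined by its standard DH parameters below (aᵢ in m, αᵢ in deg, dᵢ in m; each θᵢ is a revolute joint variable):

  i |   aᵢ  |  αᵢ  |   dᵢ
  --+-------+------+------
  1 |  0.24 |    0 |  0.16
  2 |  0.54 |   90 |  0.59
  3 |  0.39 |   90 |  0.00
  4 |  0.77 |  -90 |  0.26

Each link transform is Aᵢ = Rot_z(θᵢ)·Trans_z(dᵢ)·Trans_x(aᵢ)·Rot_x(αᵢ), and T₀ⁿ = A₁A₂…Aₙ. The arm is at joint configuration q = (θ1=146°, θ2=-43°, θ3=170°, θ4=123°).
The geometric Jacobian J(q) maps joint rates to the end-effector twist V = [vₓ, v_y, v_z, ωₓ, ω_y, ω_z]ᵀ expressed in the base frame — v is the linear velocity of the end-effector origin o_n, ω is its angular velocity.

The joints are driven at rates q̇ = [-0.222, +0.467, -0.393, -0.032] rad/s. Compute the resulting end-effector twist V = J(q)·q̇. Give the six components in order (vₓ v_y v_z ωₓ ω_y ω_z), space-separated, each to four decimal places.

-0.1569 0.2438 -0.0255 -0.3817 -0.0938 0.2135

o_n = [0.2921, 0.8778, 1.0009]
J₁: ẑ×o_n = [-0.8778, 0.2921, 0.0000], ω = ẑ
J2: z=[0.0000, 0.0000, 1.0000] o=[-0.1990, 0.1342, 0.1600] → [-0.7436, 0.4911, 0.0000, 0.0000, 0.0000, 1.0000]
J3: z=[0.9744, 0.2250, 0.0000] o=[-0.3204, 0.6604, 0.7500] → [0.0565, -0.2445, 0.0741, 0.9744, 0.2250, 0.0000]
J4: z=[-0.0391, 0.1692, 0.9848] o=[-0.2340, 0.2861, 0.8177] → [-0.5517, 0.5253, -0.1121, -0.0391, 0.1692, 0.9848]
V = J·q̇ = [-0.1569, 0.2438, -0.0255, -0.3817, -0.0938, 0.2135]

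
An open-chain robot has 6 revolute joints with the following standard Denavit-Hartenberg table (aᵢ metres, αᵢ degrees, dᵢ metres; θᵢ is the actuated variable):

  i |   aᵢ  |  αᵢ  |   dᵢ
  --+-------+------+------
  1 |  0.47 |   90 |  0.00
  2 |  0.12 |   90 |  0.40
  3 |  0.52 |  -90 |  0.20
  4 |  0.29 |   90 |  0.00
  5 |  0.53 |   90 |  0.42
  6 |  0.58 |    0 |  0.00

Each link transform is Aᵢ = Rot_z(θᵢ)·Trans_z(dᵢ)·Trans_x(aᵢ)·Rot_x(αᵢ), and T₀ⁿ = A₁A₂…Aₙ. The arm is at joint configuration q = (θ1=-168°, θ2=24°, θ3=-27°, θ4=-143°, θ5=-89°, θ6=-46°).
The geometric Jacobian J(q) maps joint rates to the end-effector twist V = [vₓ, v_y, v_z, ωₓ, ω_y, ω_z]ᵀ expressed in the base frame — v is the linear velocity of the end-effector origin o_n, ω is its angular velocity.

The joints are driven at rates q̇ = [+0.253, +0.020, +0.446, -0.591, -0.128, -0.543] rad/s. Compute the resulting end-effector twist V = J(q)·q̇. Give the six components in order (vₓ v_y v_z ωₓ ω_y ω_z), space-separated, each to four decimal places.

-0.4046 -0.1680 0.3023 0.2416 -0.2924 -0.7829

o_n = [-0.4430, -0.6619, -0.3733]
J₁: ẑ×o_n = [0.6619, -0.4430, 0.0000], ω = ẑ
J2: z=[-0.2079, 0.9781, 0.0000] o=[-0.4597, -0.0977, 0.0000] → [-0.3651, -0.0776, 0.1010, -0.2079, 0.9781, 0.0000]
J3: z=[-0.3978, -0.0846, -0.9135] o=[-0.6501, 0.2707, 0.0488] → [-0.8164, -0.3571, 0.3886, -0.3978, -0.0846, -0.9135]
J4: z=[-0.5909, 0.7853, 0.1847] o=[-1.0946, -0.0651, 0.0545] → [-0.2258, -0.1325, -0.1590, -0.5909, 0.7853, 0.1847]
J5: z=[0.7401, 0.4366, 0.5115] o=[-1.0015, 0.0622, -0.1888] → [0.2898, 0.4222, -0.7798, 0.7401, 0.4366, 0.5115]
J6: z=[-0.3107, -0.4526, 0.8359] o=[-0.3746, -0.1665, -0.0796] → [0.5470, -0.1485, 0.1229, -0.3107, -0.4526, 0.8359]
V = J·q̇ = [-0.4046, -0.1680, 0.3023, 0.2416, -0.2924, -0.7829]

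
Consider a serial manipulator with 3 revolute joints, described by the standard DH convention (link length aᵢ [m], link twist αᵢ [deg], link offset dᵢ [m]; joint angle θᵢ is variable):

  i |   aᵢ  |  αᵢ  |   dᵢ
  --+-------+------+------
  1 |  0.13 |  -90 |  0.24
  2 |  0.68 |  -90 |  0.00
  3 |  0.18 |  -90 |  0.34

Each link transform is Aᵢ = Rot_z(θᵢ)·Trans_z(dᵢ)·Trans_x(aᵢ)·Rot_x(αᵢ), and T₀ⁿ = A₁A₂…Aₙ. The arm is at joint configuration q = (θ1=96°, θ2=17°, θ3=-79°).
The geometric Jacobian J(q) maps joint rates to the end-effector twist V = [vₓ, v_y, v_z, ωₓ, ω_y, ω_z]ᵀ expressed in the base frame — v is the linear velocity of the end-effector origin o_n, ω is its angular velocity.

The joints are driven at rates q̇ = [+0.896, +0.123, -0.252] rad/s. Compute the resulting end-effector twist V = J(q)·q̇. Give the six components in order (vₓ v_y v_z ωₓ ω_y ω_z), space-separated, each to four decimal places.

-0.6167 -0.3329 -0.0588 -0.1300 0.0604 1.1370

o_n = [-0.2503, 0.6913, -0.2940]
J₁: ẑ×o_n = [-0.6913, -0.2503, 0.0000], ω = ẑ
J2: z=[-0.9945, -0.1045, 0.0000] o=[-0.0136, 0.1293, 0.2400] → [0.0558, -0.5311, -0.5837, -0.9945, -0.1045, 0.0000]
J3: z=[0.0306, -0.2908, -0.9563] o=[-0.0816, 0.7760, 0.0412] → [0.0165, 0.1716, -0.0517, 0.0306, -0.2908, -0.9563]
V = J·q̇ = [-0.6167, -0.3329, -0.0588, -0.1300, 0.0604, 1.1370]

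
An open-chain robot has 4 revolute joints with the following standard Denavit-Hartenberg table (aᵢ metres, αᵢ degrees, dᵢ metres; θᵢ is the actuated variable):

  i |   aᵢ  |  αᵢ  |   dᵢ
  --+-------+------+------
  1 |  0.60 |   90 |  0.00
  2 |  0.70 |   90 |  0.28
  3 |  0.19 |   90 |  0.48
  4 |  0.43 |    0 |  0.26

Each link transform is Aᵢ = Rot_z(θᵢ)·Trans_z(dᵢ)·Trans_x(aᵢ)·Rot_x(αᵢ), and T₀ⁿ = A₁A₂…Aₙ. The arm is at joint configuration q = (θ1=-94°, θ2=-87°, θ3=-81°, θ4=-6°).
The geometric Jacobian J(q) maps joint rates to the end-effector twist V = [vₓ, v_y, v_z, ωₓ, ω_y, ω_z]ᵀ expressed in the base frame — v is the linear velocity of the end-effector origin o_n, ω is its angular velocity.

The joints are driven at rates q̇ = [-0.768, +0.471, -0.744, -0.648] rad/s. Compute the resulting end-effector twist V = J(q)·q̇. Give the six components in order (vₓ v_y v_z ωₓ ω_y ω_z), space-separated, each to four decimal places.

o_n = [0.3563, -0.2192, -0.5619]
J₁: ẑ×o_n = [0.2192, 0.3563, -0.0000], ω = ẑ
J2: z=[-0.9976, 0.0698, 0.0000] o=[-0.0419, -0.5985, 0.0000] → [-0.0392, -0.5605, -0.4062, -0.9976, 0.0698, 0.0000]
J3: z=[0.0697, 0.9962, -0.0523] o=[-0.3237, -0.6156, -0.6990] → [0.1574, -0.0451, -0.6498, 0.0697, 0.9962, -0.0523]
J4: z=[0.1597, 0.0407, 0.9863] o=[-0.1032, -0.1520, -0.7538] → [0.0741, 0.4226, -0.0294, 0.1597, 0.0407, 0.9863]
V = J·q̇ = [-0.3519, -0.7778, 0.3112, -0.6251, -0.7347, -1.3682]

-0.3519 -0.7778 0.3112 -0.6251 -0.7347 -1.3682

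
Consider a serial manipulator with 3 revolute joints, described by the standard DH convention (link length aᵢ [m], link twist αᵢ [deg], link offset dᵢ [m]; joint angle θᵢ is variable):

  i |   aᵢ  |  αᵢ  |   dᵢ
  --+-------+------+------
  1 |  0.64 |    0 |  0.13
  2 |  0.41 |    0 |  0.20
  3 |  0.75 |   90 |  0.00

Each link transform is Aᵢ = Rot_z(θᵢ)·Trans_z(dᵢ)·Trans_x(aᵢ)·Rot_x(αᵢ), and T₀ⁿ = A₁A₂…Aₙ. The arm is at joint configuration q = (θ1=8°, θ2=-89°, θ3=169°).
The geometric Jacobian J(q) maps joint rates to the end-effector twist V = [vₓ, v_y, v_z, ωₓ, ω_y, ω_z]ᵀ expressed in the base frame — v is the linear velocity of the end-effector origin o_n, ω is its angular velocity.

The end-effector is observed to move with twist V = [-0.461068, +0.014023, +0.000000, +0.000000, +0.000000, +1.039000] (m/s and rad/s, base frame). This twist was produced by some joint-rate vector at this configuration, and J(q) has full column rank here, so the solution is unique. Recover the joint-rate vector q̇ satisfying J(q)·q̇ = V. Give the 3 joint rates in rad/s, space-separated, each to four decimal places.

o_n = [0.7241, 0.4337, 0.3300]
J₁: ẑ×o_n = [-0.4337, 0.7241, 0.0000], ω = ẑ
J2: z=[0.0000, 0.0000, 1.0000] o=[0.6338, 0.0891, 0.1300] → [-0.3446, 0.0903, 0.0000, 0.0000, 0.0000, 1.0000]
J3: z=[0.0000, 0.0000, 1.0000] o=[0.6979, -0.3159, 0.3300] → [-0.7495, 0.0262, 0.0000, 0.0000, 0.0000, 1.0000]
q̇ = J⁺·V = [-0.0980, 0.8610, 0.2760]

-0.0980 0.8610 0.2760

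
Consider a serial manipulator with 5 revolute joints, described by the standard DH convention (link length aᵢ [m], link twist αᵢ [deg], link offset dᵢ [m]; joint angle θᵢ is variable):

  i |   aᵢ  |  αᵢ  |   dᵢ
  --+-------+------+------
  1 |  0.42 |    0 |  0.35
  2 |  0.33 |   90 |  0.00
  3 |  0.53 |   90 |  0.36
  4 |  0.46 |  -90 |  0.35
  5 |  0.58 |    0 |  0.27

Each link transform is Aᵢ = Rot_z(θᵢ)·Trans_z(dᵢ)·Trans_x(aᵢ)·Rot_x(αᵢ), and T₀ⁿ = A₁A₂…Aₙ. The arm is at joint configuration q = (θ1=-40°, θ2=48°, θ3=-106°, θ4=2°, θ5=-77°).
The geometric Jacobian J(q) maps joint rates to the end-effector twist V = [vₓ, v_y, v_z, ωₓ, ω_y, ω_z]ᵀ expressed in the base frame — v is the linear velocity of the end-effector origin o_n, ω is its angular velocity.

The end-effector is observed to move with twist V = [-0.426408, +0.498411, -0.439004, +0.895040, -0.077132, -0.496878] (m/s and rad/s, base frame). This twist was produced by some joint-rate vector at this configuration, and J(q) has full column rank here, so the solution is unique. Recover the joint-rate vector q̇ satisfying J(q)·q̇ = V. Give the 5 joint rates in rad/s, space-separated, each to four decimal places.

-0.6650 0.4160 0.1130 -0.9100 0.0880

o_n = [-0.4352, -1.0332, -0.4654]
J₁: ẑ×o_n = [1.0332, -0.4352, 0.0000], ω = ẑ
J2: z=[0.0000, 0.0000, 1.0000] o=[0.3217, -0.2700, 0.3500] → [0.7632, -0.7570, 0.0000, 0.0000, 0.0000, 1.0000]
J3: z=[0.1392, -0.9903, 0.0000] o=[0.6485, -0.2240, 0.3500] → [0.8075, 0.1135, -1.1858, 0.1392, -0.9903, 0.0000]
J4: z=[-0.9519, -0.1338, 0.2756] o=[0.5540, -0.6009, -0.1595] → [0.1601, -0.5639, 0.2792, -0.9519, -0.1338, 0.2756]
J5: z=[0.1486, -0.9883, 0.0335] o=[0.0975, -0.6812, -0.5049] → [-0.0272, -0.0237, -0.5789, 0.1486, -0.9883, 0.0335]
q̇ = J⁺·V = [-0.6650, 0.4160, 0.1130, -0.9100, 0.0880]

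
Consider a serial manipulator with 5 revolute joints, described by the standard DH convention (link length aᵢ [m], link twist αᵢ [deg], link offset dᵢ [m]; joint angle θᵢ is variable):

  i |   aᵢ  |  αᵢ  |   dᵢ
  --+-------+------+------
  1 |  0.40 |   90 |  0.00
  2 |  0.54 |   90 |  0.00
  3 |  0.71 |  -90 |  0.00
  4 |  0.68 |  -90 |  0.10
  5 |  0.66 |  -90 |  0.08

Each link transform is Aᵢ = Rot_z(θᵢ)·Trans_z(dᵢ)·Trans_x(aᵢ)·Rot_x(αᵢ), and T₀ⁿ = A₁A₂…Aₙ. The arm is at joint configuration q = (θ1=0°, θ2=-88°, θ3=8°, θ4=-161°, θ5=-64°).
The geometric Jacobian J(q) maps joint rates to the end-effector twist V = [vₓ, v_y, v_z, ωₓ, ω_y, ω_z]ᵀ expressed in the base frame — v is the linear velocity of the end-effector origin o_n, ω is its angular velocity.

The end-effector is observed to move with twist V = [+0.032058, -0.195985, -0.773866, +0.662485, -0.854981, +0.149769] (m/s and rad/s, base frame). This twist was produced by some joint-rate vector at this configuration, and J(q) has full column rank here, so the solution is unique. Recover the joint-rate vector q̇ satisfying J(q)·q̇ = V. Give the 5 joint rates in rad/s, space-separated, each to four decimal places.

o_n = [0.0183, -0.6613, -0.2783]
J₁: ẑ×o_n = [0.6613, 0.0183, -0.0000], ω = ẑ
J2: z=[0.0000, -1.0000, 0.0000] o=[0.4000, 0.0000, 0.0000] → [0.2783, -0.0000, -0.3817, 0.0000, -1.0000, 0.0000]
J3: z=[-0.9994, -0.0000, -0.0349] o=[0.4188, -0.0000, -0.5397] → [-0.0231, 0.2752, 0.6609, -0.9994, -0.0000, -0.0349]
J4: z=[-0.0049, -0.9903, 0.1391] o=[0.4434, -0.0988, -1.2423] → [-0.8764, -0.0544, -0.4183, -0.0049, -0.9903, 0.1391]
J5: z=[-0.9337, -0.0453, -0.3552] o=[0.1994, -0.1084, -0.5998] → [-0.2110, 0.3646, 0.5081, -0.9337, -0.0453, -0.3552]
q̇ = J⁺·V = [0.0880, 0.6130, -0.6510, 0.2450, -0.0140]

0.0880 0.6130 -0.6510 0.2450 -0.0140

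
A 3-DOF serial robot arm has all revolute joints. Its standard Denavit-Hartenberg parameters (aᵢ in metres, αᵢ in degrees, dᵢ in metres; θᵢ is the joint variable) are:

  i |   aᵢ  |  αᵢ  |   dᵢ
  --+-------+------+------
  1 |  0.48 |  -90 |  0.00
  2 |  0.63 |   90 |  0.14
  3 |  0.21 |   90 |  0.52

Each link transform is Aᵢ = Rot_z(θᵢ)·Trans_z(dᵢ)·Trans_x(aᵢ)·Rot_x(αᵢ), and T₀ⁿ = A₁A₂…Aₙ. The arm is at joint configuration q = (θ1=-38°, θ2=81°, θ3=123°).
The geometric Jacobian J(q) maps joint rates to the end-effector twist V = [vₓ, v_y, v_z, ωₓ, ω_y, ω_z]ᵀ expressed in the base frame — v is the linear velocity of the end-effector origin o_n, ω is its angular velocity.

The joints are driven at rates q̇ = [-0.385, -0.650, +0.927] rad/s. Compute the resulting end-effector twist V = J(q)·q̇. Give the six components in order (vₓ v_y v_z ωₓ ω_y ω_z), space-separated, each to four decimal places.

-0.0249 -0.6399 0.5475 0.3213 -1.0759 -0.2400

o_n = [1.0412, -0.4123, -0.4279]
J₁: ẑ×o_n = [0.4123, 1.0412, -0.0000], ω = ẑ
J2: z=[0.6157, 0.7880, 0.0000] o=[0.3782, -0.2955, 0.0000] → [-0.3372, 0.2635, -0.5943, 0.6157, 0.7880, 0.0000]
J3: z=[0.7783, -0.6081, 0.1564] o=[0.5421, -0.2459, -0.6222] → [-0.0921, -0.0732, 0.1740, 0.7783, -0.6081, 0.1564]
V = J·q̇ = [-0.0249, -0.6399, 0.5475, 0.3213, -1.0759, -0.2400]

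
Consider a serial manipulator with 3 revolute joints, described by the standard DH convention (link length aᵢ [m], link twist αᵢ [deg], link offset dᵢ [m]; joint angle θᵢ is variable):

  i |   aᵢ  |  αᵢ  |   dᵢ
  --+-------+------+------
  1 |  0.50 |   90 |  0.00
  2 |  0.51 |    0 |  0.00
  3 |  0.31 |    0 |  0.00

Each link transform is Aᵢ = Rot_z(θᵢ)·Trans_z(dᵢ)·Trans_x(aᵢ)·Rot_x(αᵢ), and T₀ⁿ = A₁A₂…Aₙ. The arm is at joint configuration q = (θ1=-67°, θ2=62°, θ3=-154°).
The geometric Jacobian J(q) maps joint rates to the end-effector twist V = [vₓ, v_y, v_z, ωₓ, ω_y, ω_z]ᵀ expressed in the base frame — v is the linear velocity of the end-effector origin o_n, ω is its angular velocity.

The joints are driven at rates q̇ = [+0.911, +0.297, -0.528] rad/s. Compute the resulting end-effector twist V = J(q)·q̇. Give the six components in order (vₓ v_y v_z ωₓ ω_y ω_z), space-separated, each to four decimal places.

o_n = [0.2847, -0.6707, 0.1405]
J₁: ẑ×o_n = [0.6707, 0.2847, -0.0000], ω = ẑ
J2: z=[-0.9205, -0.3907, 0.0000] o=[0.1954, -0.4603, 0.0000] → [-0.0549, 0.1293, 0.2286, -0.9205, -0.3907, 0.0000]
J3: z=[-0.9205, -0.3907, 0.0000] o=[0.2889, -0.6806, 0.4503] → [0.1211, -0.2852, -0.0108, -0.9205, -0.3907, 0.0000]
V = J·q̇ = [0.5308, 0.4483, 0.0736, 0.2126, 0.0903, 0.9110]

0.5308 0.4483 0.0736 0.2126 0.0903 0.9110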